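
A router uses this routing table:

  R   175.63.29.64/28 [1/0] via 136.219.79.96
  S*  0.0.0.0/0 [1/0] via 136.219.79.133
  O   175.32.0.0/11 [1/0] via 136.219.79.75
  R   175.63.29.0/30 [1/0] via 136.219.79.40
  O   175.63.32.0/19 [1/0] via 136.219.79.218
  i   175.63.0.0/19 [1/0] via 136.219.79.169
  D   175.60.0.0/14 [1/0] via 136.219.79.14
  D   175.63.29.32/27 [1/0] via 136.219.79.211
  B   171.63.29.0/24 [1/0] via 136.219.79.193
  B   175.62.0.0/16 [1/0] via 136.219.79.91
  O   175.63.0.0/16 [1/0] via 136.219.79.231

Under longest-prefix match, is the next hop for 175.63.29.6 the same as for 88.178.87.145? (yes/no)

175.63.29.6: longest match 175.63.0.0/19 -> 136.219.79.169
88.178.87.145: longest match 0.0.0.0/0 -> 136.219.79.133

no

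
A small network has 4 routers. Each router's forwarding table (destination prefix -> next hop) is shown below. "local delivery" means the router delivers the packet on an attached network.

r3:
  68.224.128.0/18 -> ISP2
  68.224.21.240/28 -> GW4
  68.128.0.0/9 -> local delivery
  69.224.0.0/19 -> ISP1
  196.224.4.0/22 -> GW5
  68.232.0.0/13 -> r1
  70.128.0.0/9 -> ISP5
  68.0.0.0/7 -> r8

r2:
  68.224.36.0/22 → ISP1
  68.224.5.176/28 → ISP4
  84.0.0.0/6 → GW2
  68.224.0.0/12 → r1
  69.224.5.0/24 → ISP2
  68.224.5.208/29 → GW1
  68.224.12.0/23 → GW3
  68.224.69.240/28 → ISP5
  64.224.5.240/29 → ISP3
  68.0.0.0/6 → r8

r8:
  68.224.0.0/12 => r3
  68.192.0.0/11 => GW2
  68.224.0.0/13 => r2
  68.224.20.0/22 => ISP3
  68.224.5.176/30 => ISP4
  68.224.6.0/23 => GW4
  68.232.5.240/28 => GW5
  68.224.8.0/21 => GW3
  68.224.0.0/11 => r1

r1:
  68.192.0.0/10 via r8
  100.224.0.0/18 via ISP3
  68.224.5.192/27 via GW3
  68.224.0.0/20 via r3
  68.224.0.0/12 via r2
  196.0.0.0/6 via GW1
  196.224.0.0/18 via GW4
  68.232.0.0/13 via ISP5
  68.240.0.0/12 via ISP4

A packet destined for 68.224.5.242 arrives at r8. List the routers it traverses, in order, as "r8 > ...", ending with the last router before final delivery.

r8 > r2 > r1 > r3

At r8: longest match for 68.224.5.242 is 68.224.0.0/13 -> r2
At r2: longest match for 68.224.5.242 is 68.224.0.0/12 -> r1
At r1: longest match for 68.224.5.242 is 68.224.0.0/20 -> r3
At r3: longest match for 68.224.5.242 is 68.128.0.0/9 -> local delivery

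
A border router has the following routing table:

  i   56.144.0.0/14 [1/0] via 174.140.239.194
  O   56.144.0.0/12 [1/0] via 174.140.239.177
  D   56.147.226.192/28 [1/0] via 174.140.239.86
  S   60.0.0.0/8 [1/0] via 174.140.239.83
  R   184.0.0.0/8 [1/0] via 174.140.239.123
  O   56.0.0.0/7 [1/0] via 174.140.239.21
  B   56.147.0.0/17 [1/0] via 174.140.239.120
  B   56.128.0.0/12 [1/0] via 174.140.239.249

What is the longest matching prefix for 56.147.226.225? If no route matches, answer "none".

56.144.0.0/14

Entries matching 56.147.226.225:
  56.0.0.0/7 (56.0.0.0 - 57.255.255.255)
  56.144.0.0/12 (56.144.0.0 - 56.159.255.255)
  56.144.0.0/14 (56.144.0.0 - 56.147.255.255)
Most specific is 56.144.0.0/14.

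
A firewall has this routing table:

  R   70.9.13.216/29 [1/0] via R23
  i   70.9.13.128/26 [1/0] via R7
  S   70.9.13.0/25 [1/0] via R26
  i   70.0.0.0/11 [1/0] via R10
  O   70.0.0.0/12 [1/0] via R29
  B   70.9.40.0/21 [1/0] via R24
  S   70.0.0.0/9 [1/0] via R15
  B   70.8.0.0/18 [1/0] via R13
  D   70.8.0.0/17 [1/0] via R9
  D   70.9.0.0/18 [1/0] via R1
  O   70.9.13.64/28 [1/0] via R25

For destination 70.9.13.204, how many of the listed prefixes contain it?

Prefixes containing 70.9.13.204:
  70.0.0.0/9 (70.0.0.0 - 70.127.255.255)
  70.0.0.0/11 (70.0.0.0 - 70.31.255.255)
  70.0.0.0/12 (70.0.0.0 - 70.15.255.255)
  70.9.0.0/18 (70.9.0.0 - 70.9.63.255)
Total matching entries: 4.

4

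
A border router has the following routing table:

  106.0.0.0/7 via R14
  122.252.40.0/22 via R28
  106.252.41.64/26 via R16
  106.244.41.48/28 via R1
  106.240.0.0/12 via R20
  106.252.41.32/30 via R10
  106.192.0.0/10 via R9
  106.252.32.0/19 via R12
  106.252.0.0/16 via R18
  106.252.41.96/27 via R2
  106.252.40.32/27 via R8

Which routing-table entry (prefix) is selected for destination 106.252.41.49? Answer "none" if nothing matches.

Entries matching 106.252.41.49:
  106.0.0.0/7 (106.0.0.0 - 107.255.255.255)
  106.192.0.0/10 (106.192.0.0 - 106.255.255.255)
  106.240.0.0/12 (106.240.0.0 - 106.255.255.255)
  106.252.0.0/16 (106.252.0.0 - 106.252.255.255)
  106.252.32.0/19 (106.252.32.0 - 106.252.63.255)
Most specific is 106.252.32.0/19.

106.252.32.0/19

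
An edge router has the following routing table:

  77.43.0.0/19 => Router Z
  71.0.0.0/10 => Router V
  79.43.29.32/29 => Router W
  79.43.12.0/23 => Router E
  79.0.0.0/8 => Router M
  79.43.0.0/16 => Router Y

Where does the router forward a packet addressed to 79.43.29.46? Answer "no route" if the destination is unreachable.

Routes whose prefix contains 79.43.29.46:
  79.0.0.0/8 (79.0.0.0 - 79.255.255.255) -> Router M
  79.43.0.0/16 (79.43.0.0 - 79.43.255.255) -> Router Y
More-specific entries that do NOT match:
  79.43.29.32/29 (79.43.29.32 - 79.43.29.39) does not contain 79.43.29.46
  79.43.12.0/23 (79.43.12.0 - 79.43.13.255) does not contain 79.43.29.46
  77.43.0.0/19 (77.43.0.0 - 77.43.31.255) does not contain 79.43.29.46
Longest matching prefix is /16 -> next hop Router Y.

Router Y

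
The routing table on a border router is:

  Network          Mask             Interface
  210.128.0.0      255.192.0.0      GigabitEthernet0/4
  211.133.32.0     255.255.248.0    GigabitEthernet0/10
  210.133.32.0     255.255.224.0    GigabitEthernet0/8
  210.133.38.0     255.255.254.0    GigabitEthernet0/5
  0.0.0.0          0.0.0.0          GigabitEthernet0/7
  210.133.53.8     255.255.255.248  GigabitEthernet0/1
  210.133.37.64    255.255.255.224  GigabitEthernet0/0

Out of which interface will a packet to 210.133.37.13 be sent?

Routes whose prefix contains 210.133.37.13:
  0.0.0.0/0 (default, matches everything) -> GigabitEthernet0/7
  210.128.0.0/10 (210.128.0.0 - 210.191.255.255) -> GigabitEthernet0/4
  210.133.32.0/19 (210.133.32.0 - 210.133.63.255) -> GigabitEthernet0/8
More-specific entries that do NOT match:
  210.133.53.8/29 (210.133.53.8 - 210.133.53.15) does not contain 210.133.37.13
  210.133.37.64/27 (210.133.37.64 - 210.133.37.95) does not contain 210.133.37.13
  210.133.38.0/23 (210.133.38.0 - 210.133.39.255) does not contain 210.133.37.13
  211.133.32.0/21 (211.133.32.0 - 211.133.39.255) does not contain 210.133.37.13
Longest matching prefix is /19 -> interface GigabitEthernet0/8.

GigabitEthernet0/8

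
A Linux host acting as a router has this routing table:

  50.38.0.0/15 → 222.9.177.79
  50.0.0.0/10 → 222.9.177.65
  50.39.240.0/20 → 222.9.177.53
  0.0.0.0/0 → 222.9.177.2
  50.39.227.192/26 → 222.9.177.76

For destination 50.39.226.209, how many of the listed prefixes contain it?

3

Prefixes containing 50.39.226.209:
  0.0.0.0/0 (default, matches everything)
  50.0.0.0/10 (50.0.0.0 - 50.63.255.255)
  50.38.0.0/15 (50.38.0.0 - 50.39.255.255)
Total matching entries: 3.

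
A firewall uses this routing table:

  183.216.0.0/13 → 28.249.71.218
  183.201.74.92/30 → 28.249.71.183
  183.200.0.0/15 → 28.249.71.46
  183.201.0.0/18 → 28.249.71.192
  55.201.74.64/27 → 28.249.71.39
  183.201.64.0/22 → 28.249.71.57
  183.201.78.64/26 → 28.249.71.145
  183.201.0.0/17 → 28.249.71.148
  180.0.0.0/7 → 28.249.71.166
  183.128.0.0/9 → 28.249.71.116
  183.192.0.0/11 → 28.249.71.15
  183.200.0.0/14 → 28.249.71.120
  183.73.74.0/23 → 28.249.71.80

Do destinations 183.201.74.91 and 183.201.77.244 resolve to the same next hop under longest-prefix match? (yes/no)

183.201.74.91: longest match 183.201.0.0/17 -> 28.249.71.148
183.201.77.244: longest match 183.201.0.0/17 -> 28.249.71.148

yes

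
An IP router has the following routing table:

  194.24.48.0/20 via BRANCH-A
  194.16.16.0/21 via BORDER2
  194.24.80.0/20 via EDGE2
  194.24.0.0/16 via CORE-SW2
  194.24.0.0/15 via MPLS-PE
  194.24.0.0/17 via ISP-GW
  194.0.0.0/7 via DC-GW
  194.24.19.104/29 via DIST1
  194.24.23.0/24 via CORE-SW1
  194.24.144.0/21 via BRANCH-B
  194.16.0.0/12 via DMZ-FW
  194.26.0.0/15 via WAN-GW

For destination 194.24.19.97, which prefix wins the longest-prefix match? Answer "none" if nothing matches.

Entries matching 194.24.19.97:
  194.0.0.0/7 (194.0.0.0 - 195.255.255.255)
  194.16.0.0/12 (194.16.0.0 - 194.31.255.255)
  194.24.0.0/15 (194.24.0.0 - 194.25.255.255)
  194.24.0.0/16 (194.24.0.0 - 194.24.255.255)
  194.24.0.0/17 (194.24.0.0 - 194.24.127.255)
Most specific is 194.24.0.0/17.

194.24.0.0/17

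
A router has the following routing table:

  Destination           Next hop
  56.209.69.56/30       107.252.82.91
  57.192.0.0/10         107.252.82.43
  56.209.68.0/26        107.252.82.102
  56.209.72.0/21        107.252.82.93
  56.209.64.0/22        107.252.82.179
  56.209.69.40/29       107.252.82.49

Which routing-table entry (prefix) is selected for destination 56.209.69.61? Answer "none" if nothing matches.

none

56.209.69.61 is outside every listed prefix and there is no default route.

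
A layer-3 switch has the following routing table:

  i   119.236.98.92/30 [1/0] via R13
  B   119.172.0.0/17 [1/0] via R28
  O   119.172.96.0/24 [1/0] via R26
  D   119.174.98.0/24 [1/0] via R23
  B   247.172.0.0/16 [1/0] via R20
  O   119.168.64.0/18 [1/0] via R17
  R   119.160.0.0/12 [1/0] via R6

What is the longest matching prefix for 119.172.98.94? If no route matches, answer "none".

119.172.0.0/17

Entries matching 119.172.98.94:
  119.160.0.0/12 (119.160.0.0 - 119.175.255.255)
  119.172.0.0/17 (119.172.0.0 - 119.172.127.255)
Most specific is 119.172.0.0/17.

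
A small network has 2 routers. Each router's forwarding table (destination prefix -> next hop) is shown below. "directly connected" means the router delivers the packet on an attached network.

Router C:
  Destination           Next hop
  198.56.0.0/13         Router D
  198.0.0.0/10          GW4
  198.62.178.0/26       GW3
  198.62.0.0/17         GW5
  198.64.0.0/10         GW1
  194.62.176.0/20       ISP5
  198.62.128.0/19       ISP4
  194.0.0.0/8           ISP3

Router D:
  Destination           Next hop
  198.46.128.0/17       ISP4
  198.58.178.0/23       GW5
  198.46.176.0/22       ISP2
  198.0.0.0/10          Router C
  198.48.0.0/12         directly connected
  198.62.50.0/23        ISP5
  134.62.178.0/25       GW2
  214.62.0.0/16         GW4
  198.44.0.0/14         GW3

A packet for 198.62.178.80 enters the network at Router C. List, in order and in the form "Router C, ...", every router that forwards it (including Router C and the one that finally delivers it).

Router C, Router D

At Router C: longest match for 198.62.178.80 is 198.56.0.0/13 -> Router D
At Router D: longest match for 198.62.178.80 is 198.48.0.0/12 -> directly connected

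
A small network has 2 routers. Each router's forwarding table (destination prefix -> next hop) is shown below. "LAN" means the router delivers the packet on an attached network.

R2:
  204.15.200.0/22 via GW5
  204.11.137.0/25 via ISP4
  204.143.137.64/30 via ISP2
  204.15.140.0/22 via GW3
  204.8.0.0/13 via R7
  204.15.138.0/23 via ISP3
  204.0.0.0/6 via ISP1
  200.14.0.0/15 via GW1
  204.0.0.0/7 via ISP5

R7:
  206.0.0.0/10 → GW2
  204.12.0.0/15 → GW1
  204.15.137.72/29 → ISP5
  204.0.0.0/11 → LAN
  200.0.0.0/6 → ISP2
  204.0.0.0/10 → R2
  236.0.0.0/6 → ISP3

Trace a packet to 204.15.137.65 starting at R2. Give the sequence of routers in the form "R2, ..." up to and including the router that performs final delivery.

R2, R7

At R2: longest match for 204.15.137.65 is 204.8.0.0/13 -> R7
At R7: longest match for 204.15.137.65 is 204.0.0.0/11 -> LAN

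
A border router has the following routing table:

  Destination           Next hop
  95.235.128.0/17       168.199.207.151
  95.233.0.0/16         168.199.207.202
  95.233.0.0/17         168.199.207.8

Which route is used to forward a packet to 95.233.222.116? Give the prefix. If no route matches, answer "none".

95.233.0.0/16

Entries matching 95.233.222.116:
  95.233.0.0/16 (95.233.0.0 - 95.233.255.255)
Most specific is 95.233.0.0/16.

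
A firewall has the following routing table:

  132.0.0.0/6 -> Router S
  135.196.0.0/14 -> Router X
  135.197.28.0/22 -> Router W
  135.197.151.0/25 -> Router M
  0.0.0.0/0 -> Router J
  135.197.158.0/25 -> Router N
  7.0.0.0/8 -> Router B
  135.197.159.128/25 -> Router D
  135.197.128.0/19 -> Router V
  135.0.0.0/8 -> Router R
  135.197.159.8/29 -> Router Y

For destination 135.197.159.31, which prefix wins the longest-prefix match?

Entries matching 135.197.159.31:
  0.0.0.0/0 (default, matches everything)
  132.0.0.0/6 (132.0.0.0 - 135.255.255.255)
  135.0.0.0/8 (135.0.0.0 - 135.255.255.255)
  135.196.0.0/14 (135.196.0.0 - 135.199.255.255)
  135.197.128.0/19 (135.197.128.0 - 135.197.159.255)
Most specific is 135.197.128.0/19.

135.197.128.0/19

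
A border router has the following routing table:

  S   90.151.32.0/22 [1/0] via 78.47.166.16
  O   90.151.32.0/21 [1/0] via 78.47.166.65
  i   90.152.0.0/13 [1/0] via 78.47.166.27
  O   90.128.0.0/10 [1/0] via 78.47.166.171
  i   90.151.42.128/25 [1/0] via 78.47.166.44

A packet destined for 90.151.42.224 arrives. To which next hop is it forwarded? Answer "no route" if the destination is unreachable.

Routes whose prefix contains 90.151.42.224:
  90.128.0.0/10 (90.128.0.0 - 90.191.255.255) -> 78.47.166.171
  90.151.42.128/25 (90.151.42.128 - 90.151.42.255) -> 78.47.166.44
Longest matching prefix is /25 -> next hop 78.47.166.44.

78.47.166.44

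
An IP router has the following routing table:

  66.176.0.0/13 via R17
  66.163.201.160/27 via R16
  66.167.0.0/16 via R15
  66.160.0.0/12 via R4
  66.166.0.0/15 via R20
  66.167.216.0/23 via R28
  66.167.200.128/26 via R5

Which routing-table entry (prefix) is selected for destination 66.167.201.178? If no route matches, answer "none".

Entries matching 66.167.201.178:
  66.160.0.0/12 (66.160.0.0 - 66.175.255.255)
  66.166.0.0/15 (66.166.0.0 - 66.167.255.255)
  66.167.0.0/16 (66.167.0.0 - 66.167.255.255)
Most specific is 66.167.0.0/16.

66.167.0.0/16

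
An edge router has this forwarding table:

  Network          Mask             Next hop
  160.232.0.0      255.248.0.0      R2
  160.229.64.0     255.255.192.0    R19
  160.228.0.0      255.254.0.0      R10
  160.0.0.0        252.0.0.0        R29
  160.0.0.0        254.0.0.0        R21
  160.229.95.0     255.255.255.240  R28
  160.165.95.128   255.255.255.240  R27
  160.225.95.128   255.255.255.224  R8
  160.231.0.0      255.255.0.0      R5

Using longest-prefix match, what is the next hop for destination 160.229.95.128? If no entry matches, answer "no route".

R19

Routes whose prefix contains 160.229.95.128:
  160.0.0.0/6 (160.0.0.0 - 163.255.255.255) -> R29
  160.0.0.0/7 (160.0.0.0 - 161.255.255.255) -> R21
  160.228.0.0/15 (160.228.0.0 - 160.229.255.255) -> R10
  160.229.64.0/18 (160.229.64.0 - 160.229.127.255) -> R19
More-specific entries that do NOT match:
  160.229.95.0/28 (160.229.95.0 - 160.229.95.15) does not contain 160.229.95.128
  160.165.95.128/28 (160.165.95.128 - 160.165.95.143) does not contain 160.229.95.128
  160.225.95.128/27 (160.225.95.128 - 160.225.95.159) does not contain 160.229.95.128
Longest matching prefix is /18 -> next hop R19.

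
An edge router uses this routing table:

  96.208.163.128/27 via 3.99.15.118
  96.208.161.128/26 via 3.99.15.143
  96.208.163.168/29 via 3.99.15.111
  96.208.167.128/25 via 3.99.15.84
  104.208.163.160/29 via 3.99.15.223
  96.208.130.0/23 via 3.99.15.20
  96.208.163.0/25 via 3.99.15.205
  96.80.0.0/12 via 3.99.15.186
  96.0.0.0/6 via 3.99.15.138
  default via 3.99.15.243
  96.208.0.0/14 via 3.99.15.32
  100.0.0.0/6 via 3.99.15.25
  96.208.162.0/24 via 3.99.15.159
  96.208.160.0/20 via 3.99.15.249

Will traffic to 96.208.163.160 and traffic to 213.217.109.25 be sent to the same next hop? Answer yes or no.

no

96.208.163.160: longest match 96.208.160.0/20 -> 3.99.15.249
213.217.109.25: longest match 0.0.0.0/0 -> 3.99.15.243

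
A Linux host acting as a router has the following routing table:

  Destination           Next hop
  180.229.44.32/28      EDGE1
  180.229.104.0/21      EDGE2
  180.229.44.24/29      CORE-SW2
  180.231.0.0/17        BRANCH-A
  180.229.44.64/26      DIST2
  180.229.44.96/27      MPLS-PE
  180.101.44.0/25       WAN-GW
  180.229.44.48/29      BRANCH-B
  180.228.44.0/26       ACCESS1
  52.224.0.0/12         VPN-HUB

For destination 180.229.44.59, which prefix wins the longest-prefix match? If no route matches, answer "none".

180.229.44.59 is outside every listed prefix and there is no default route.

none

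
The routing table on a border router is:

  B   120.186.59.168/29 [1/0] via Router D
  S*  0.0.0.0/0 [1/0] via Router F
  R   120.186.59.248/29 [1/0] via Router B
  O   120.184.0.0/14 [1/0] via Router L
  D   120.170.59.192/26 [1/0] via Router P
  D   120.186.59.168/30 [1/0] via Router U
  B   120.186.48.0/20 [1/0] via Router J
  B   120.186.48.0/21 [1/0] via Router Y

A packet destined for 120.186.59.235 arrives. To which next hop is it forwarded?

Routes whose prefix contains 120.186.59.235:
  0.0.0.0/0 (default, matches everything) -> Router F
  120.184.0.0/14 (120.184.0.0 - 120.187.255.255) -> Router L
  120.186.48.0/20 (120.186.48.0 - 120.186.63.255) -> Router J
More-specific entries that do NOT match:
  120.186.59.168/30 (120.186.59.168 - 120.186.59.171) does not contain 120.186.59.235
  120.186.59.168/29 (120.186.59.168 - 120.186.59.175) does not contain 120.186.59.235
  120.186.59.248/29 (120.186.59.248 - 120.186.59.255) does not contain 120.186.59.235
  120.170.59.192/26 (120.170.59.192 - 120.170.59.255) does not contain 120.186.59.235
  120.186.48.0/21 (120.186.48.0 - 120.186.55.255) does not contain 120.186.59.235
Longest matching prefix is /20 -> next hop Router J.

Router J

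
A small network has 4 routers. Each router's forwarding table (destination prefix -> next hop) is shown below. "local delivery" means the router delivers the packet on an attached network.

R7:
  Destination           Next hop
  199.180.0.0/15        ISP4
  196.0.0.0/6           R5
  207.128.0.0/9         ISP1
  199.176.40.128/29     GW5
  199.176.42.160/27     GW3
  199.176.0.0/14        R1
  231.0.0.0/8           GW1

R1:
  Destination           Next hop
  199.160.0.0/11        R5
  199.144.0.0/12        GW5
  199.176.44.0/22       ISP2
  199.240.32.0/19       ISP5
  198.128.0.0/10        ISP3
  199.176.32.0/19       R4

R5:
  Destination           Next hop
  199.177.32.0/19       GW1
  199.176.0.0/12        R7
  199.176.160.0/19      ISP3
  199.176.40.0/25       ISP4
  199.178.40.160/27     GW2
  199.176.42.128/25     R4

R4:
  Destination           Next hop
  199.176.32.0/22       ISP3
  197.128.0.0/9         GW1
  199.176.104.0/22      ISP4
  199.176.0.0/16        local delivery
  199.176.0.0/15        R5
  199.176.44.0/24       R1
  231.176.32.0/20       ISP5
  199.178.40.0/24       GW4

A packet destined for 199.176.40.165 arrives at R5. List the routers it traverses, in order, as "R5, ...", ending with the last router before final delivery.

R5, R7, R1, R4

At R5: longest match for 199.176.40.165 is 199.176.0.0/12 -> R7
At R7: longest match for 199.176.40.165 is 199.176.0.0/14 -> R1
At R1: longest match for 199.176.40.165 is 199.176.32.0/19 -> R4
At R4: longest match for 199.176.40.165 is 199.176.0.0/16 -> local delivery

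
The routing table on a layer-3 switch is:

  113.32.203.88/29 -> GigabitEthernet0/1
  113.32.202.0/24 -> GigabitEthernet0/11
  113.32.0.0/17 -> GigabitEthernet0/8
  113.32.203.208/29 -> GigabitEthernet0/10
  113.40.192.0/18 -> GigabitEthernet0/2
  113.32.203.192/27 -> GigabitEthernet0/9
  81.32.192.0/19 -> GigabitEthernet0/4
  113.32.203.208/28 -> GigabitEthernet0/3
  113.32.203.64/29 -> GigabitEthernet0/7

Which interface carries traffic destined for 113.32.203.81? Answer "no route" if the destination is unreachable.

No entry's prefix contains 113.32.203.81; there is no default route.

no route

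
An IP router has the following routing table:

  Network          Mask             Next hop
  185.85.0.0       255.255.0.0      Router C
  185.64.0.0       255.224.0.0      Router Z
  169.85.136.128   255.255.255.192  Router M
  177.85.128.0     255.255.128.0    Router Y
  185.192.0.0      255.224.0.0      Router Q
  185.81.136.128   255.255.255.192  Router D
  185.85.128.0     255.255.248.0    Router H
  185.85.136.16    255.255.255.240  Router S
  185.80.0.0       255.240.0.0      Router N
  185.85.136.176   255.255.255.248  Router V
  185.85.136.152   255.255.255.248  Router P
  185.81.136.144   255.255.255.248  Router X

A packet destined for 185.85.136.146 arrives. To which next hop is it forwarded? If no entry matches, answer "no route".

Routes whose prefix contains 185.85.136.146:
  185.64.0.0/11 (185.64.0.0 - 185.95.255.255) -> Router Z
  185.80.0.0/12 (185.80.0.0 - 185.95.255.255) -> Router N
  185.85.0.0/16 (185.85.0.0 - 185.85.255.255) -> Router C
More-specific entries that do NOT match:
  185.85.136.176/29 (185.85.136.176 - 185.85.136.183) does not contain 185.85.136.146
  185.85.136.152/29 (185.85.136.152 - 185.85.136.159) does not contain 185.85.136.146
  185.81.136.144/29 (185.81.136.144 - 185.81.136.151) does not contain 185.85.136.146
  185.85.136.16/28 (185.85.136.16 - 185.85.136.31) does not contain 185.85.136.146
  169.85.136.128/26 (169.85.136.128 - 169.85.136.191) does not contain 185.85.136.146
  185.81.136.128/26 (185.81.136.128 - 185.81.136.191) does not contain 185.85.136.146
  185.85.128.0/21 (185.85.128.0 - 185.85.135.255) does not contain 185.85.136.146
  177.85.128.0/17 (177.85.128.0 - 177.85.255.255) does not contain 185.85.136.146
Longest matching prefix is /16 -> next hop Router C.

Router C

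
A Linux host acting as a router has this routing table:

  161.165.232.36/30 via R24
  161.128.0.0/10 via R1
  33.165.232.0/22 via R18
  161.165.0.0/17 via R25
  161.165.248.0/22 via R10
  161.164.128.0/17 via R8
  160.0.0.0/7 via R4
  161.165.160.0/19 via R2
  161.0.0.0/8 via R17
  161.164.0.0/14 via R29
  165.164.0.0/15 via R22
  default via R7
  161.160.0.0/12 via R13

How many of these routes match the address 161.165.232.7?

Prefixes containing 161.165.232.7:
  0.0.0.0/0 (default, matches everything)
  160.0.0.0/7 (160.0.0.0 - 161.255.255.255)
  161.0.0.0/8 (161.0.0.0 - 161.255.255.255)
  161.128.0.0/10 (161.128.0.0 - 161.191.255.255)
  161.160.0.0/12 (161.160.0.0 - 161.175.255.255)
  161.164.0.0/14 (161.164.0.0 - 161.167.255.255)
Total matching entries: 6.

6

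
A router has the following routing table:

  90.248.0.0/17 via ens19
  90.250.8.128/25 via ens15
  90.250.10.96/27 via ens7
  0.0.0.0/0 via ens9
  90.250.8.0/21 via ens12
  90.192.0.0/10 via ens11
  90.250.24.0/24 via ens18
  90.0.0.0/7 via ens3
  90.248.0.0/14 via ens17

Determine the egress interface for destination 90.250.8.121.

ens12

Routes whose prefix contains 90.250.8.121:
  0.0.0.0/0 (default, matches everything) -> ens9
  90.0.0.0/7 (90.0.0.0 - 91.255.255.255) -> ens3
  90.192.0.0/10 (90.192.0.0 - 90.255.255.255) -> ens11
  90.248.0.0/14 (90.248.0.0 - 90.251.255.255) -> ens17
  90.250.8.0/21 (90.250.8.0 - 90.250.15.255) -> ens12
More-specific entries that do NOT match:
  90.250.10.96/27 (90.250.10.96 - 90.250.10.127) does not contain 90.250.8.121
  90.250.8.128/25 (90.250.8.128 - 90.250.8.255) does not contain 90.250.8.121
  90.250.24.0/24 (90.250.24.0 - 90.250.24.255) does not contain 90.250.8.121
Longest matching prefix is /21 -> interface ens12.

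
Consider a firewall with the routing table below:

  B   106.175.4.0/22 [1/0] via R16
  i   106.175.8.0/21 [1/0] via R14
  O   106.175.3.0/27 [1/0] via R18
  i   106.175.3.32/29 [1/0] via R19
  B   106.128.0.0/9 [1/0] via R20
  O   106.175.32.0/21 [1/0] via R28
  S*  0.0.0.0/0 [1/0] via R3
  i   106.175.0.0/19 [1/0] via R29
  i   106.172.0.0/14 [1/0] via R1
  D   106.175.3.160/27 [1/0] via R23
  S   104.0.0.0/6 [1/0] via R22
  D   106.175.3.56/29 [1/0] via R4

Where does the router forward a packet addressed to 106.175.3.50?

Routes whose prefix contains 106.175.3.50:
  0.0.0.0/0 (default, matches everything) -> R3
  104.0.0.0/6 (104.0.0.0 - 107.255.255.255) -> R22
  106.128.0.0/9 (106.128.0.0 - 106.255.255.255) -> R20
  106.172.0.0/14 (106.172.0.0 - 106.175.255.255) -> R1
  106.175.0.0/19 (106.175.0.0 - 106.175.31.255) -> R29
More-specific entries that do NOT match:
  106.175.3.32/29 (106.175.3.32 - 106.175.3.39) does not contain 106.175.3.50
  106.175.3.56/29 (106.175.3.56 - 106.175.3.63) does not contain 106.175.3.50
  106.175.3.0/27 (106.175.3.0 - 106.175.3.31) does not contain 106.175.3.50
  106.175.3.160/27 (106.175.3.160 - 106.175.3.191) does not contain 106.175.3.50
  106.175.4.0/22 (106.175.4.0 - 106.175.7.255) does not contain 106.175.3.50
  106.175.8.0/21 (106.175.8.0 - 106.175.15.255) does not contain 106.175.3.50
  106.175.32.0/21 (106.175.32.0 - 106.175.39.255) does not contain 106.175.3.50
Longest matching prefix is /19 -> next hop R29.

R29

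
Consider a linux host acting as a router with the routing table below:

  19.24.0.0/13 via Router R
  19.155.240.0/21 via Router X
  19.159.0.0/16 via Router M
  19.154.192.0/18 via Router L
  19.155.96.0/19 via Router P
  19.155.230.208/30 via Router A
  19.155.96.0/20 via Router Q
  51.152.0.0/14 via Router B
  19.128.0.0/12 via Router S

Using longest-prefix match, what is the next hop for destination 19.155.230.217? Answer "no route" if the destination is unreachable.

no route

No entry's prefix contains 19.155.230.217; there is no default route.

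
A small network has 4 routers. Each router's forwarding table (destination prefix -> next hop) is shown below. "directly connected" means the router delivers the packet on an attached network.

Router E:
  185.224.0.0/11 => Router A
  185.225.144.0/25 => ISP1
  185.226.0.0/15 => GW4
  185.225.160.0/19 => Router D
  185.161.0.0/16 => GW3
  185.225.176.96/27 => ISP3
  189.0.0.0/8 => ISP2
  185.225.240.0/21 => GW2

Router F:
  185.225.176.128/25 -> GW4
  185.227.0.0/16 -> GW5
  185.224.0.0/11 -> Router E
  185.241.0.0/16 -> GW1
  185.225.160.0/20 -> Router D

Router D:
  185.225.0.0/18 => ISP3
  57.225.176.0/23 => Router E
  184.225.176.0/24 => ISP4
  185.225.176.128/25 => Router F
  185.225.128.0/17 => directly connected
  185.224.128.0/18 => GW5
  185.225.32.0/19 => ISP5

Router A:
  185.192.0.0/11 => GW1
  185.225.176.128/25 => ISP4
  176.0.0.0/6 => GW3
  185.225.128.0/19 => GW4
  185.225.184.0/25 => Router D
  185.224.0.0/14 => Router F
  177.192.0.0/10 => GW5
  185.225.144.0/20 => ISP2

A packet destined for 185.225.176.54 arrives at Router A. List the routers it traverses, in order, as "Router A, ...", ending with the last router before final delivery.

At Router A: longest match for 185.225.176.54 is 185.224.0.0/14 -> Router F
At Router F: longest match for 185.225.176.54 is 185.224.0.0/11 -> Router E
At Router E: longest match for 185.225.176.54 is 185.225.160.0/19 -> Router D
At Router D: longest match for 185.225.176.54 is 185.225.128.0/17 -> directly connected

Router A, Router F, Router E, Router D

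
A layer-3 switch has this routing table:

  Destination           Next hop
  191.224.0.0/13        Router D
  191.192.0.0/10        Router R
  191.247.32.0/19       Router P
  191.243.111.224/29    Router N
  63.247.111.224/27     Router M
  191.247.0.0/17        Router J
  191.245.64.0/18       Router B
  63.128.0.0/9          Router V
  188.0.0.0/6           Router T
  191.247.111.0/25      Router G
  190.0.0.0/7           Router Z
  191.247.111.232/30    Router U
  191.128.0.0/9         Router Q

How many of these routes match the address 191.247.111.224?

5

Prefixes containing 191.247.111.224:
  188.0.0.0/6 (188.0.0.0 - 191.255.255.255)
  190.0.0.0/7 (190.0.0.0 - 191.255.255.255)
  191.128.0.0/9 (191.128.0.0 - 191.255.255.255)
  191.192.0.0/10 (191.192.0.0 - 191.255.255.255)
  191.247.0.0/17 (191.247.0.0 - 191.247.127.255)
Total matching entries: 5.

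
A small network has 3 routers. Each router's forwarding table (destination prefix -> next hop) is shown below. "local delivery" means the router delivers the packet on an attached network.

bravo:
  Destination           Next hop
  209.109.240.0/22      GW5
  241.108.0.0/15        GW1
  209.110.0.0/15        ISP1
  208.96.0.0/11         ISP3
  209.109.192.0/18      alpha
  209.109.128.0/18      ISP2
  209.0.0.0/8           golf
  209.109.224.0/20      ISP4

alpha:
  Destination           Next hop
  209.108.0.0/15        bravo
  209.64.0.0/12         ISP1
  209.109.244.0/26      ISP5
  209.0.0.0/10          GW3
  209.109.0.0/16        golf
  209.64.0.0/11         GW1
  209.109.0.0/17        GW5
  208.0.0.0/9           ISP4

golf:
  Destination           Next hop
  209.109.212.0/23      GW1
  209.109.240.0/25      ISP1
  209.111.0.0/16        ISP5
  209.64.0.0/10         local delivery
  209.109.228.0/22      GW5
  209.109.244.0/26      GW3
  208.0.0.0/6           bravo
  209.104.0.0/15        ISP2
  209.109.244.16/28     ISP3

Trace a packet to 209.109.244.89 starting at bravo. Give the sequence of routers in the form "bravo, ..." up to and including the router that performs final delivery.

bravo, alpha, golf

At bravo: longest match for 209.109.244.89 is 209.109.192.0/18 -> alpha
At alpha: longest match for 209.109.244.89 is 209.109.0.0/16 -> golf
At golf: longest match for 209.109.244.89 is 209.64.0.0/10 -> local delivery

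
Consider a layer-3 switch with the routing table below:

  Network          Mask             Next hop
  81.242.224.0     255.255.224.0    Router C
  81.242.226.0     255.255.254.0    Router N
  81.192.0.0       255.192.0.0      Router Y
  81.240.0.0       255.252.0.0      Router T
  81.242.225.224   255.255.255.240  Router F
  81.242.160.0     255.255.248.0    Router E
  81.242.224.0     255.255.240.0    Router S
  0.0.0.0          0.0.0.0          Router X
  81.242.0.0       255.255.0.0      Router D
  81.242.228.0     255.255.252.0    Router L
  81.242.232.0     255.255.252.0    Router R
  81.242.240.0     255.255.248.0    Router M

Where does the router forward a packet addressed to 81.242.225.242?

Router S

Routes whose prefix contains 81.242.225.242:
  0.0.0.0/0 (default, matches everything) -> Router X
  81.192.0.0/10 (81.192.0.0 - 81.255.255.255) -> Router Y
  81.240.0.0/14 (81.240.0.0 - 81.243.255.255) -> Router T
  81.242.0.0/16 (81.242.0.0 - 81.242.255.255) -> Router D
  81.242.224.0/19 (81.242.224.0 - 81.242.255.255) -> Router C
  81.242.224.0/20 (81.242.224.0 - 81.242.239.255) -> Router S
More-specific entries that do NOT match:
  81.242.225.224/28 (81.242.225.224 - 81.242.225.239) does not contain 81.242.225.242
  81.242.226.0/23 (81.242.226.0 - 81.242.227.255) does not contain 81.242.225.242
  81.242.228.0/22 (81.242.228.0 - 81.242.231.255) does not contain 81.242.225.242
  81.242.232.0/22 (81.242.232.0 - 81.242.235.255) does not contain 81.242.225.242
  81.242.160.0/21 (81.242.160.0 - 81.242.167.255) does not contain 81.242.225.242
  81.242.240.0/21 (81.242.240.0 - 81.242.247.255) does not contain 81.242.225.242
Longest matching prefix is /20 -> next hop Router S.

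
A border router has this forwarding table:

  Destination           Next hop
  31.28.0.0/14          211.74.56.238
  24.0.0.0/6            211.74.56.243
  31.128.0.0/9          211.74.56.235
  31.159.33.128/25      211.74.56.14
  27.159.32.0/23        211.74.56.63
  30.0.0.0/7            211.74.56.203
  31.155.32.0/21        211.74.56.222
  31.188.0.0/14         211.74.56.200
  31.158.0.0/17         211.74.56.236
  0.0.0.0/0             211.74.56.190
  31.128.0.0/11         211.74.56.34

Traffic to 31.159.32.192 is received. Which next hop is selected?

Routes whose prefix contains 31.159.32.192:
  0.0.0.0/0 (default, matches everything) -> 211.74.56.190
  30.0.0.0/7 (30.0.0.0 - 31.255.255.255) -> 211.74.56.203
  31.128.0.0/9 (31.128.0.0 - 31.255.255.255) -> 211.74.56.235
  31.128.0.0/11 (31.128.0.0 - 31.159.255.255) -> 211.74.56.34
More-specific entries that do NOT match:
  31.159.33.128/25 (31.159.33.128 - 31.159.33.255) does not contain 31.159.32.192
  27.159.32.0/23 (27.159.32.0 - 27.159.33.255) does not contain 31.159.32.192
  31.155.32.0/21 (31.155.32.0 - 31.155.39.255) does not contain 31.159.32.192
  31.158.0.0/17 (31.158.0.0 - 31.158.127.255) does not contain 31.159.32.192
  31.28.0.0/14 (31.28.0.0 - 31.31.255.255) does not contain 31.159.32.192
  31.188.0.0/14 (31.188.0.0 - 31.191.255.255) does not contain 31.159.32.192
Longest matching prefix is /11 -> next hop 211.74.56.34.

211.74.56.34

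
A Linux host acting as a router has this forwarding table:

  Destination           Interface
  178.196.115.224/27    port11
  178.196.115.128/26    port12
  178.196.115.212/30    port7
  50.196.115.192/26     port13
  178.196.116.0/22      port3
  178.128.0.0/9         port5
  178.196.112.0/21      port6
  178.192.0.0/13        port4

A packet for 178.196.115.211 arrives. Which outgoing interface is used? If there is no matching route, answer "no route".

Routes whose prefix contains 178.196.115.211:
  178.128.0.0/9 (178.128.0.0 - 178.255.255.255) -> port5
  178.192.0.0/13 (178.192.0.0 - 178.199.255.255) -> port4
  178.196.112.0/21 (178.196.112.0 - 178.196.119.255) -> port6
More-specific entries that do NOT match:
  178.196.115.212/30 (178.196.115.212 - 178.196.115.215) does not contain 178.196.115.211
  178.196.115.224/27 (178.196.115.224 - 178.196.115.255) does not contain 178.196.115.211
  178.196.115.128/26 (178.196.115.128 - 178.196.115.191) does not contain 178.196.115.211
  50.196.115.192/26 (50.196.115.192 - 50.196.115.255) does not contain 178.196.115.211
  178.196.116.0/22 (178.196.116.0 - 178.196.119.255) does not contain 178.196.115.211
Longest matching prefix is /21 -> interface port6.

port6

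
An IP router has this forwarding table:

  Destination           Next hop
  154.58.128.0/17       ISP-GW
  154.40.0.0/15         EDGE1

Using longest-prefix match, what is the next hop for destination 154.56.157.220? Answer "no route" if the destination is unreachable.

no route

No entry's prefix contains 154.56.157.220; there is no default route.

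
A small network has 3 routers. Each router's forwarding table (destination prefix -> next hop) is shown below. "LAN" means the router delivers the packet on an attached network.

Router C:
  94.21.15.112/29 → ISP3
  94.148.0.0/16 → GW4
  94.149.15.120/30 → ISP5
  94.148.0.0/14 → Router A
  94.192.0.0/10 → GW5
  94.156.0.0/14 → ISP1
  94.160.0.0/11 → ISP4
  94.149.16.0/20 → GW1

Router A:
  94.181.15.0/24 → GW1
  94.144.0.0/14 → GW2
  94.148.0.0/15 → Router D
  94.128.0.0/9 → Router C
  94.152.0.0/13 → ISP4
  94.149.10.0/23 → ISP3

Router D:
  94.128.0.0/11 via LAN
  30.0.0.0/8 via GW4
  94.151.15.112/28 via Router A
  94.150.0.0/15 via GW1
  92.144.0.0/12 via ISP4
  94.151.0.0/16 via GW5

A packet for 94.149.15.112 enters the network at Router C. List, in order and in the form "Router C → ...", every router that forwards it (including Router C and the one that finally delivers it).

Router C → Router A → Router D

At Router C: longest match for 94.149.15.112 is 94.148.0.0/14 -> Router A
At Router A: longest match for 94.149.15.112 is 94.148.0.0/15 -> Router D
At Router D: longest match for 94.149.15.112 is 94.128.0.0/11 -> LAN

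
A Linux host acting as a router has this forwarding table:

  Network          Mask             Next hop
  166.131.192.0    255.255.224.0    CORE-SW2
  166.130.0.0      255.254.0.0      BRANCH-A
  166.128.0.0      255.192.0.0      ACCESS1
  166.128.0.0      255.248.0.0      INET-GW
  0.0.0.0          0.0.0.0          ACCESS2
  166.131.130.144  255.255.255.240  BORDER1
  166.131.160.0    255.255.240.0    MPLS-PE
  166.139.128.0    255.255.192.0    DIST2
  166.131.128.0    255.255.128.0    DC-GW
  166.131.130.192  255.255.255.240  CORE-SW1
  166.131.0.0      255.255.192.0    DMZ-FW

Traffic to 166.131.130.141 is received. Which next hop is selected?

DC-GW

Routes whose prefix contains 166.131.130.141:
  0.0.0.0/0 (default, matches everything) -> ACCESS2
  166.128.0.0/10 (166.128.0.0 - 166.191.255.255) -> ACCESS1
  166.128.0.0/13 (166.128.0.0 - 166.135.255.255) -> INET-GW
  166.130.0.0/15 (166.130.0.0 - 166.131.255.255) -> BRANCH-A
  166.131.128.0/17 (166.131.128.0 - 166.131.255.255) -> DC-GW
More-specific entries that do NOT match:
  166.131.130.144/28 (166.131.130.144 - 166.131.130.159) does not contain 166.131.130.141
  166.131.130.192/28 (166.131.130.192 - 166.131.130.207) does not contain 166.131.130.141
  166.131.160.0/20 (166.131.160.0 - 166.131.175.255) does not contain 166.131.130.141
  166.131.192.0/19 (166.131.192.0 - 166.131.223.255) does not contain 166.131.130.141
  166.139.128.0/18 (166.139.128.0 - 166.139.191.255) does not contain 166.131.130.141
  166.131.0.0/18 (166.131.0.0 - 166.131.63.255) does not contain 166.131.130.141
Longest matching prefix is /17 -> next hop DC-GW.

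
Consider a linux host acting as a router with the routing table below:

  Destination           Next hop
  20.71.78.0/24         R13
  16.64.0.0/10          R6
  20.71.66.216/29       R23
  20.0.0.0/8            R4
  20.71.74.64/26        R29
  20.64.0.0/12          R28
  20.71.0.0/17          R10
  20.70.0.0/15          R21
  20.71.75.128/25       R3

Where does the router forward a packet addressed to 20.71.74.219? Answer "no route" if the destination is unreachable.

R10

Routes whose prefix contains 20.71.74.219:
  20.0.0.0/8 (20.0.0.0 - 20.255.255.255) -> R4
  20.64.0.0/12 (20.64.0.0 - 20.79.255.255) -> R28
  20.70.0.0/15 (20.70.0.0 - 20.71.255.255) -> R21
  20.71.0.0/17 (20.71.0.0 - 20.71.127.255) -> R10
More-specific entries that do NOT match:
  20.71.66.216/29 (20.71.66.216 - 20.71.66.223) does not contain 20.71.74.219
  20.71.74.64/26 (20.71.74.64 - 20.71.74.127) does not contain 20.71.74.219
  20.71.75.128/25 (20.71.75.128 - 20.71.75.255) does not contain 20.71.74.219
  20.71.78.0/24 (20.71.78.0 - 20.71.78.255) does not contain 20.71.74.219
Longest matching prefix is /17 -> next hop R10.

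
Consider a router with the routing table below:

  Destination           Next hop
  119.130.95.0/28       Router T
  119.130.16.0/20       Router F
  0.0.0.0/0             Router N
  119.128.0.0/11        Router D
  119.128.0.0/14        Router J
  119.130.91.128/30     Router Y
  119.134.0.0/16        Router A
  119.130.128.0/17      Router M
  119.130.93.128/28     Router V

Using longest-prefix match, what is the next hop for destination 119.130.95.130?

Routes whose prefix contains 119.130.95.130:
  0.0.0.0/0 (default, matches everything) -> Router N
  119.128.0.0/11 (119.128.0.0 - 119.159.255.255) -> Router D
  119.128.0.0/14 (119.128.0.0 - 119.131.255.255) -> Router J
More-specific entries that do NOT match:
  119.130.91.128/30 (119.130.91.128 - 119.130.91.131) does not contain 119.130.95.130
  119.130.95.0/28 (119.130.95.0 - 119.130.95.15) does not contain 119.130.95.130
  119.130.93.128/28 (119.130.93.128 - 119.130.93.143) does not contain 119.130.95.130
  119.130.16.0/20 (119.130.16.0 - 119.130.31.255) does not contain 119.130.95.130
  119.130.128.0/17 (119.130.128.0 - 119.130.255.255) does not contain 119.130.95.130
  119.134.0.0/16 (119.134.0.0 - 119.134.255.255) does not contain 119.130.95.130
Longest matching prefix is /14 -> next hop Router J.

Router J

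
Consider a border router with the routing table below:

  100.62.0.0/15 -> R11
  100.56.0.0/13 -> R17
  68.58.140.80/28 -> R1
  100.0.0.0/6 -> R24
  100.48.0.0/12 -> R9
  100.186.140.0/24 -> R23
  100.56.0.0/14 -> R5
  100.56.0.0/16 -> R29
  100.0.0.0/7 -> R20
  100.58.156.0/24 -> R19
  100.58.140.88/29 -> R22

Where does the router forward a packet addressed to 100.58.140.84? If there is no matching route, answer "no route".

R5

Routes whose prefix contains 100.58.140.84:
  100.0.0.0/6 (100.0.0.0 - 103.255.255.255) -> R24
  100.0.0.0/7 (100.0.0.0 - 101.255.255.255) -> R20
  100.48.0.0/12 (100.48.0.0 - 100.63.255.255) -> R9
  100.56.0.0/13 (100.56.0.0 - 100.63.255.255) -> R17
  100.56.0.0/14 (100.56.0.0 - 100.59.255.255) -> R5
More-specific entries that do NOT match:
  100.58.140.88/29 (100.58.140.88 - 100.58.140.95) does not contain 100.58.140.84
  68.58.140.80/28 (68.58.140.80 - 68.58.140.95) does not contain 100.58.140.84
  100.186.140.0/24 (100.186.140.0 - 100.186.140.255) does not contain 100.58.140.84
  100.58.156.0/24 (100.58.156.0 - 100.58.156.255) does not contain 100.58.140.84
  100.56.0.0/16 (100.56.0.0 - 100.56.255.255) does not contain 100.58.140.84
  100.62.0.0/15 (100.62.0.0 - 100.63.255.255) does not contain 100.58.140.84
Longest matching prefix is /14 -> next hop R5.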